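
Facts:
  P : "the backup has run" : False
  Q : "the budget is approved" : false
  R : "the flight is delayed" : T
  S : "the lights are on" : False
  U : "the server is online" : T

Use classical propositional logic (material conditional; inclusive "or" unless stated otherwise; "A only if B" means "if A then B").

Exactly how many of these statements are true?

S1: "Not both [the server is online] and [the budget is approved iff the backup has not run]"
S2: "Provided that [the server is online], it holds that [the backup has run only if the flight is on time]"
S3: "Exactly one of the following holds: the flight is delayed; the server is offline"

3

S1: Formalization: U ↑ (Q ↔ ¬P)

¬P = ¬F = T
Q ↔ ¬P = F ↔ T = F
U ↑ (Q ↔ ¬P) = T ↑ F = T
Thus S1 is true.

S2: In symbols: U → (P → ¬R)

¬R = ¬T = F
P → ¬R = F → F = T
U → (P → ¬R) = T → T = T
Hence S2 is true.

S3: Formalization: R ⊕ ¬U

¬U = ¬T = F
R ⊕ ¬U = T ⊕ F = T
So S3 is true.

3 of the 3 statements are true.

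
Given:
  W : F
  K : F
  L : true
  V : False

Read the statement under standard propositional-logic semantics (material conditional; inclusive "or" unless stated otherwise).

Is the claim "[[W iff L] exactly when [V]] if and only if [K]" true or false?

False

Values: W=False, L=True, V=False, K=False.
This is ((W iff L) iff V) iff K.

W iff L = False iff True = False
(W iff L) iff V = False iff False = True
((W iff L) iff V) iff K = True iff False = False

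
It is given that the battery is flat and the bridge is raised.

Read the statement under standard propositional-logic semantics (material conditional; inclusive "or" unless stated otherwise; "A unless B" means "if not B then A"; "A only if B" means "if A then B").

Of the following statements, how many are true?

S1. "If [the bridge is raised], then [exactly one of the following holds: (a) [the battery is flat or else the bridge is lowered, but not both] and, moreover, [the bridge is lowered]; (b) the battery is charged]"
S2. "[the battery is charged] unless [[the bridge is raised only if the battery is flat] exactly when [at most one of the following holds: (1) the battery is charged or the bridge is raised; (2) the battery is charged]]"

Let U = "the bridge is raised" (T), D = "the battery is charged" (F).

S1: Parsed as U -> (((~D xor ~U) & ~U) xor D)

~D = ~F = T
~U = ~T = F
~D xor ~U = T xor F = T
~U = ~T = F
(~D xor ~U) & ~U = T & F = F
((~D xor ~U) & ~U) xor D = F xor F = F
U -> (((~D xor ~U) & ~U) xor D) = T -> F = F
So S1 is false.

S2: This is D | ((U -> ~D) <-> ((D | U) nand D)).

~D = ~F = T
U -> ~D = T -> T = T
D | U = F | T = T
(D | U) nand D = T nand F = T
(U -> ~D) <-> ((D | U) nand D) = T <-> T = T
D | ((U -> ~D) <-> ((D | U) nand D)) = F | T = T
Hence S2 is true.

True statements: 1 (S2).

1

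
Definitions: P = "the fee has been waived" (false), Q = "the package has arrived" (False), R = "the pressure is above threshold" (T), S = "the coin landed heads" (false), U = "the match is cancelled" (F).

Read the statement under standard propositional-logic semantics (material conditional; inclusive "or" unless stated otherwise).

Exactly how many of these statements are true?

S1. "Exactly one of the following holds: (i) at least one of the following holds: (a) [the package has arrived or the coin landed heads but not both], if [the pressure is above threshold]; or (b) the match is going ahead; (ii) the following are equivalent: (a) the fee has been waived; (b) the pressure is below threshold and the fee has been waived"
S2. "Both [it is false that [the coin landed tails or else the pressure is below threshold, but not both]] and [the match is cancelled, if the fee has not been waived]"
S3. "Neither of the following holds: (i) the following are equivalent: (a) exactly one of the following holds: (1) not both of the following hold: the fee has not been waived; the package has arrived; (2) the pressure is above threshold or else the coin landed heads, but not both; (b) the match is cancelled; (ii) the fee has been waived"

S1: This is ((R -> (Q xor S)) or not U) xor (P iff (not R and P)).

Q xor S = False xor False = False
R -> (Q xor S) = True -> False = False
not U = not False = True
(R -> (Q xor S)) or not U = False or True = True
not R = not True = False
not R and P = False and False = False
P iff (not R and P) = False iff False = True
((R -> (Q xor S)) or not U) xor (P iff (not R and P)) = True xor True = False
So S1 is false.

S2: Formalization: not (not S xor not R) and (not P -> U)

not S = not False = True
not R = not True = False
not S xor not R = True xor False = True
not (not S xor not R) = not True = False
not P = not False = True
not P -> U = True -> False = False
not (not S xor not R) and (not P -> U) = False and False = False
Thus S2 is false.

S3: Parsed as (((not P nand Q) xor (R xor S)) iff U) nor P

not P = not False = True
not P nand Q = True nand False = True
R xor S = True xor False = True
(not P nand Q) xor (R xor S) = True xor True = False
((not P nand Q) xor (R xor S)) iff U = False iff False = True
(((not P nand Q) xor (R xor S)) iff U) nor P = True nor False = False
So S3 is false.

0 of the 3 statements are true (none).

0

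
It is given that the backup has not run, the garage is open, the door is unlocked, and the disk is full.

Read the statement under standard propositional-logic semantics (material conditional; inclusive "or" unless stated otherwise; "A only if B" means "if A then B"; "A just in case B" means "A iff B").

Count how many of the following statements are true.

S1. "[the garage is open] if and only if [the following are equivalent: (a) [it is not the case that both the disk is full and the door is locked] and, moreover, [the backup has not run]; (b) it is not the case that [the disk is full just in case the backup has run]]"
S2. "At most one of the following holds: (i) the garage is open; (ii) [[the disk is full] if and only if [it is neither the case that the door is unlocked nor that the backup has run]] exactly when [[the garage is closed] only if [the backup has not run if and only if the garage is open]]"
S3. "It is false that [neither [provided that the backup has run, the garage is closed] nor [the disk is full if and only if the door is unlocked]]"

Let Q = "the garage is closed" (False), P = "the disk is full" (True), V = "the door is locked" (False), H = "the backup has run" (False).

S1: Formalization: not Q iff (((P nand V) and not H) iff not (P iff H))

not Q = not False = True
P nand V = True nand False = True
not H = not False = True
(P nand V) and not H = True and True = True
P iff H = True iff False = False
not (P iff H) = not False = True
((P nand V) and not H) iff not (P iff H) = True iff True = True
not Q iff (((P nand V) and not H) iff not (P iff H)) = True iff True = True
Thus S1 is true.

S2: Parsed as not Q nand ((P iff (not V nor H)) iff (Q -> (not H iff not Q)))

not Q = not False = True
not V = not False = True
not V nor H = True nor False = False
P iff (not V nor H) = True iff False = False
not H = not False = True
not Q = not False = True
not H iff not Q = True iff True = True
Q -> (not H iff not Q) = False -> True = True
(P iff (not V nor H)) iff (Q -> (not H iff not Q)) = False iff True = False
not Q nand ((P iff (not V nor H)) iff (Q -> (not H iff not Q))) = True nand False = True
Thus S2 is true.

S3: In symbols: not ((H -> Q) nor (P iff not V))

H -> Q = False -> False = True
not V = not False = True
P iff not V = True iff True = True
(H -> Q) nor (P iff not V) = True nor True = False
not ((H -> Q) nor (P iff not V)) = not False = True
Thus S3 is true.

3 of the 3 statements are true (S1, S2, S3).

3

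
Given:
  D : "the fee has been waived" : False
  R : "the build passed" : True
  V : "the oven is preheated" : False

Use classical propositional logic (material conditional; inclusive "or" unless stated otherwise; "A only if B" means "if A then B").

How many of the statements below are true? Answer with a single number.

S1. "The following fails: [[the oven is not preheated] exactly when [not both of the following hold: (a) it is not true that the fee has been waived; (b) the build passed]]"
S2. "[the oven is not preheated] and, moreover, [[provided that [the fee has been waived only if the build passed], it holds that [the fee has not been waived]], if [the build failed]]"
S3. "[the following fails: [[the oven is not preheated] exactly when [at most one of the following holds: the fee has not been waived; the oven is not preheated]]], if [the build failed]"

S1: This is ¬(¬V ↔ (¬D ↑ R)).

¬V = ¬F = T
¬D = ¬F = T
¬D ↑ R = T ↑ T = F
¬V ↔ (¬D ↑ R) = T ↔ F = F
¬(¬V ↔ (¬D ↑ R)) = ¬F = T
So S1 is true.

S2: Parsed as ¬V ∧ (¬R → ((D → R) → ¬D))

¬V = ¬F = T
¬R = ¬T = F
D → R = F → T = T
¬D = ¬F = T
(D → R) → ¬D = T → T = T
¬R → ((D → R) → ¬D) = F → T = T
¬V ∧ (¬R → ((D → R) → ¬D)) = T ∧ T = T
Hence S2 is true.

S3: In symbols: ¬R → ¬(¬V ↔ (¬D ↑ ¬V))

¬R = ¬T = F
¬V = ¬F = T
¬D = ¬F = T
¬V = ¬F = T
¬D ↑ ¬V = T ↑ T = F
¬V ↔ (¬D ↑ ¬V) = T ↔ F = F
¬(¬V ↔ (¬D ↑ ¬V)) = ¬F = T
¬R → ¬(¬V ↔ (¬D ↑ ¬V)) = F → T = T
Hence S3 is true.

Count: 3.

3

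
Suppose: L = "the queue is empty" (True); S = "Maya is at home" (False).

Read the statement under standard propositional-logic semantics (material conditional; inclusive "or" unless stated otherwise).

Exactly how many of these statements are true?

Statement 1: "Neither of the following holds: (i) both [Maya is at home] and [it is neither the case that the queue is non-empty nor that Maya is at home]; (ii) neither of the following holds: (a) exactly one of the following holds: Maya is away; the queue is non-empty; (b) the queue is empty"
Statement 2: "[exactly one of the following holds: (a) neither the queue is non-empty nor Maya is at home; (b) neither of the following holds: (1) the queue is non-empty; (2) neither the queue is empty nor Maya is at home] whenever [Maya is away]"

1

Statement 1: Parsed as (S & (~L nor S)) nor ((~S xor ~L) nor L)

~L = ~T = F
~L nor S = F nor F = T
S & (~L nor S) = F & T = F
~S = ~F = T
~L = ~T = F
~S xor ~L = T xor F = T
(~S xor ~L) nor L = T nor T = F
(S & (~L nor S)) nor ((~S xor ~L) nor L) = F nor F = T
Hence Statement 1 is true.

Statement 2: Parsed as ~S -> ((~L nor S) xor (~L nor (L nor S)))

~S = ~F = T
~L = ~T = F
~L nor S = F nor F = T
~L = ~T = F
L nor S = T nor F = F
~L nor (L nor S) = F nor F = T
(~L nor S) xor (~L nor (L nor S)) = T xor T = F
~S -> ((~L nor S) xor (~L nor (L nor S))) = T -> F = F
Hence Statement 2 is false.

1 of the 2 statements is true (Statement 1).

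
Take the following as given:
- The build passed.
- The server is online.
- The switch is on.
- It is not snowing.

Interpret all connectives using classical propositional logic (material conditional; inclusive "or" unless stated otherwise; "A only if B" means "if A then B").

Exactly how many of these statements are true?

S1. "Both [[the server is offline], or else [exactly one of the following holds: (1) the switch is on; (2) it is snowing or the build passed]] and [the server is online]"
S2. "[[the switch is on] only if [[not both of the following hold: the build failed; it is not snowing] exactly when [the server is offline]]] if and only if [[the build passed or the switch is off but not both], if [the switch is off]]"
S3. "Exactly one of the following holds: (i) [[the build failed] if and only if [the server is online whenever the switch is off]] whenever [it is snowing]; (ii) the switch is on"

0

Let K = "the server is online" (T), M = "the switch is on" (T), U = "it is snowing" (F), R = "the build passed" (T).

S1: Formalization: (¬K ∨ (M ⊕ (U ∨ R))) ∧ K

¬K = ¬T = F
U ∨ R = F ∨ T = T
M ⊕ (U ∨ R) = T ⊕ T = F
¬K ∨ (M ⊕ (U ∨ R)) = F ∨ F = F
(¬K ∨ (M ⊕ (U ∨ R))) ∧ K = F ∧ T = F
Hence S1 is false.

S2: This is (M → ((¬R ↑ ¬U) ↔ ¬K)) ↔ (¬M → (R ⊕ ¬M)).

¬R = ¬T = F
¬U = ¬F = T
¬R ↑ ¬U = F ↑ T = T
¬K = ¬T = F
(¬R ↑ ¬U) ↔ ¬K = T ↔ F = F
M → ((¬R ↑ ¬U) ↔ ¬K) = T → F = F
¬M = ¬T = F
¬M = ¬T = F
R ⊕ ¬M = T ⊕ F = T
¬M → (R ⊕ ¬M) = F → T = T
(M → ((¬R ↑ ¬U) ↔ ¬K)) ↔ (¬M → (R ⊕ ¬M)) = F ↔ T = F
Hence S2 is false.

S3: In symbols: (U → (¬R ↔ (¬M → K))) ⊕ M

¬R = ¬T = F
¬M = ¬T = F
¬M → K = F → T = T
¬R ↔ (¬M → K) = F ↔ T = F
U → (¬R ↔ (¬M → K)) = F → F = T
(U → (¬R ↔ (¬M → K))) ⊕ M = T ⊕ T = F
So S3 is false.

True statements: 0 (none).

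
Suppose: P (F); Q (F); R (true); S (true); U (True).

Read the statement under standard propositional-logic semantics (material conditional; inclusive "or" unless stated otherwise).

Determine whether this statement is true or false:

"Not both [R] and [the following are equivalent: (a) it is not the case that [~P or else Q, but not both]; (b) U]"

The statement is true.

Parsed as R ↑ (¬(¬P ⊕ Q) ↔ U)

¬P = ¬F = T
¬P ⊕ Q = T ⊕ F = T
¬(¬P ⊕ Q) = ¬T = F
¬(¬P ⊕ Q) ↔ U = F ↔ T = F
R ↑ (¬(¬P ⊕ Q) ↔ U) = T ↑ F = T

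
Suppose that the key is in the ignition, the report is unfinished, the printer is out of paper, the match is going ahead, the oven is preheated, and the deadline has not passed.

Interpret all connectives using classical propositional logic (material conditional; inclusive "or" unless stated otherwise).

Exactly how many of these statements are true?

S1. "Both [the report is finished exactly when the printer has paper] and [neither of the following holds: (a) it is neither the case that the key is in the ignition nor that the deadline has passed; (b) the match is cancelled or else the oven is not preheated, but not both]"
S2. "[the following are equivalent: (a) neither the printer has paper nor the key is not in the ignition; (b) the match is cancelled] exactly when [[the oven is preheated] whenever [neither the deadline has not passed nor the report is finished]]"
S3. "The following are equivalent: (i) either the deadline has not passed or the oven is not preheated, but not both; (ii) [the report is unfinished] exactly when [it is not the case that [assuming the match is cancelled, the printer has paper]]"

Let Q = "the report is finished" (F), R = "the printer has paper" (F), P = "the key is in the ignition" (T), V = "the deadline has passed" (F), S = "the match is cancelled" (F), U = "the oven is preheated" (T).

S1: Parsed as (Q <-> R) & ((P nor V) nor (S xor ~U))

Q <-> R = F <-> F = T
P nor V = T nor F = F
~U = ~T = F
S xor ~U = F xor F = F
(P nor V) nor (S xor ~U) = F nor F = T
(Q <-> R) & ((P nor V) nor (S xor ~U)) = T & T = T
Thus S1 is true.

S2: This is ((R nor ~P) <-> S) <-> ((~V nor Q) -> U).

~P = ~T = F
R nor ~P = F nor F = T
(R nor ~P) <-> S = T <-> F = F
~V = ~F = T
~V nor Q = T nor F = F
(~V nor Q) -> U = F -> T = T
((R nor ~P) <-> S) <-> ((~V nor Q) -> U) = F <-> T = F
Thus S2 is false.

S3: This is (~V xor ~U) <-> (~Q <-> ~(S -> R)).

~V = ~F = T
~U = ~T = F
~V xor ~U = T xor F = T
~Q = ~F = T
S -> R = F -> F = T
~(S -> R) = ~T = F
~Q <-> ~(S -> R) = T <-> F = F
(~V xor ~U) <-> (~Q <-> ~(S -> R)) = T <-> F = F
So S3 is false.

True statements: 1.

1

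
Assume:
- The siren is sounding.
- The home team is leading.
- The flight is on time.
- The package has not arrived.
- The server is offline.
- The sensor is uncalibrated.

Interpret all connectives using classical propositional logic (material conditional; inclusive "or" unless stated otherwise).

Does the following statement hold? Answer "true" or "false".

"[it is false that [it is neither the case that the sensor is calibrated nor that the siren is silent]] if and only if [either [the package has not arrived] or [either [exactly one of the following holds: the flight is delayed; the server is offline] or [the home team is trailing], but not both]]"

Let U = "the sensor is calibrated" (F), V = "the siren is sounding" (T), S = "the package has arrived" (F), M = "the flight is delayed" (F), K = "the server is online" (F), W = "the home team is leading" (T).
This is ~(U nor ~V) <-> (~S | ((M xor ~K) xor ~W)).

~V = ~T = F
U nor ~V = F nor F = T
~(U nor ~V) = ~T = F
~S = ~F = T
~K = ~F = T
M xor ~K = F xor T = T
~W = ~T = F
(M xor ~K) xor ~W = T xor F = T
~S | ((M xor ~K) xor ~W) = T | T = T
~(U nor ~V) <-> (~S | ((M xor ~K) xor ~W)) = F <-> T = F

False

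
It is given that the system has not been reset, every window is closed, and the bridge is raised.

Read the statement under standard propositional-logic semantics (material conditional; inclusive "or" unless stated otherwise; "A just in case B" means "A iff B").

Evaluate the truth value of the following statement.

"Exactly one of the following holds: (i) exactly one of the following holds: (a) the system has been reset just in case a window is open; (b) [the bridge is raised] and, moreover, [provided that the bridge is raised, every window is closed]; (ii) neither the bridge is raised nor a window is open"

false

Let M = "the system has been reset" (False), V = "a window is open" (False), K = "the bridge is raised" (True).
Parsed as ((M iff V) xor (K and (K -> not V))) xor (K nor V)

M iff V = False iff False = True
not V = not False = True
K -> not V = True -> True = True
K and (K -> not V) = True and True = True
(M iff V) xor (K and (K -> not V)) = True xor True = False
K nor V = True nor False = False
((M iff V) xor (K and (K -> not V))) xor (K nor V) = False xor False = False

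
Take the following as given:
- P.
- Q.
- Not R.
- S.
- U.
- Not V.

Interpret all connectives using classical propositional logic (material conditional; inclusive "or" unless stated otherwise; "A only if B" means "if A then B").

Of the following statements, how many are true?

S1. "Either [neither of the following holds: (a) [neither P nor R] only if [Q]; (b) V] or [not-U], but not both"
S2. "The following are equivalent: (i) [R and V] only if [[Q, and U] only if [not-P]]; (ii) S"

S1: Formalization: (((P nor R) -> Q) nor V) xor ~U

P nor R = T nor F = F
(P nor R) -> Q = F -> T = T
((P nor R) -> Q) nor V = T nor F = F
~U = ~T = F
(((P nor R) -> Q) nor V) xor ~U = F xor F = F
Hence S1 is false.

S2: This is ((R & V) -> ((Q & U) -> ~P)) <-> S.

R & V = F & F = F
Q & U = T & T = T
~P = ~T = F
(Q & U) -> ~P = T -> F = F
(R & V) -> ((Q & U) -> ~P) = F -> F = T
((R & V) -> ((Q & U) -> ~P)) <-> S = T <-> T = T
So S2 is true.

1 of the 2 statements is true (S2).

1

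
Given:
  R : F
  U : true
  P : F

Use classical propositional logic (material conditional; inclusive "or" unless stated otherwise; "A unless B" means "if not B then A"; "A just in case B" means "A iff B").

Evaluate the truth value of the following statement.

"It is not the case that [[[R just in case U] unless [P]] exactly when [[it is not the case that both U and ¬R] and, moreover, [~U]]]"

False.

In symbols: not (((R iff U) or P) iff ((U nand not R) and not U))

R iff U = False iff True = False
(R iff U) or P = False or False = False
not R = not False = True
U nand not R = True nand True = False
not U = not True = False
(U nand not R) and not U = False and False = False
((R iff U) or P) iff ((U nand not R) and not U) = False iff False = True
not (((R iff U) or P) iff ((U nand not R) and not U)) = not True = False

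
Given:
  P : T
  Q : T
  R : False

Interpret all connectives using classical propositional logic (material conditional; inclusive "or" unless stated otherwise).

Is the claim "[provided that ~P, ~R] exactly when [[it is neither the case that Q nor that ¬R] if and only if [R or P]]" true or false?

Formalization: (~P -> ~R) <-> ((Q nor ~R) <-> (R | P))

~P = ~T = F
~R = ~F = T
~P -> ~R = F -> T = T
~R = ~F = T
Q nor ~R = T nor T = F
R | P = F | T = T
(Q nor ~R) <-> (R | P) = F <-> T = F
(~P -> ~R) <-> ((Q nor ~R) <-> (R | P)) = T <-> F = F

false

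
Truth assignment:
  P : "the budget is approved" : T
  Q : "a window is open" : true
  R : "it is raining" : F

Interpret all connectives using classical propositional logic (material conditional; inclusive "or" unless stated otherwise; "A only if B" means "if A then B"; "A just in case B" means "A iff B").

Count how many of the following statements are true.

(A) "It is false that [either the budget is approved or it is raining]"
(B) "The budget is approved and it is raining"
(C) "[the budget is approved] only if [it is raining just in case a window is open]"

0

(A): This is ¬(P ∨ R).

P ∨ R = T ∨ F = T
¬(P ∨ R) = ¬T = F
Hence (A) is false.

(B): In symbols: P ∧ R

P ∧ R = T ∧ F = F
So (B) is false.

(C): This is P → (R ↔ Q).

R ↔ Q = F ↔ T = F
P → (R ↔ Q) = T → F = F
So (C) is false.

0 of the 3 statements are true (none).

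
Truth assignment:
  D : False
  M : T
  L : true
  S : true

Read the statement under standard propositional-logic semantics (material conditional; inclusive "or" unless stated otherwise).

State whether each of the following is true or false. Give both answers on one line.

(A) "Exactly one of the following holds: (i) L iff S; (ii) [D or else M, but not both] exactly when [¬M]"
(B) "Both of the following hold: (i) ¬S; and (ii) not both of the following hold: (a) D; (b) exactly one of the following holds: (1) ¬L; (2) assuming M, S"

(A): In symbols: (L iff S) xor ((D xor M) iff not M)

L iff S = True iff True = True
D xor M = False xor True = True
not M = not True = False
(D xor M) iff not M = True iff False = False
(L iff S) xor ((D xor M) iff not M) = True xor False = True
Thus (A) is true.

(B): Formalization: not S and (D nand (not L xor (M -> S)))

not S = not True = False
not L = not True = False
M -> S = True -> True = True
not L xor (M -> S) = False xor True = True
D nand (not L xor (M -> S)) = False nand True = True
not S and (D nand (not L xor (M -> S))) = False and True = False
Thus (B) is false.

(A) true / (B) false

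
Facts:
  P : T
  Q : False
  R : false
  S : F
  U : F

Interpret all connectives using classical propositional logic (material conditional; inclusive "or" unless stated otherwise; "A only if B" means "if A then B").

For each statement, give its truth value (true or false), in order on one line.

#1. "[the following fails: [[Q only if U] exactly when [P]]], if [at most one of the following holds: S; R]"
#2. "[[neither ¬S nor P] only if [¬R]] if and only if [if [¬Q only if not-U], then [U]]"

#1 F; #2 F

#1: This is (S nand R) -> ~((Q -> U) <-> P).

S nand R = F nand F = T
Q -> U = F -> F = T
(Q -> U) <-> P = T <-> T = T
~((Q -> U) <-> P) = ~T = F
(S nand R) -> ~((Q -> U) <-> P) = T -> F = F
Hence #1 is false.

#2: In symbols: ((~S nor P) -> ~R) <-> ((~Q -> ~U) -> U)

~S = ~F = T
~S nor P = T nor T = F
~R = ~F = T
(~S nor P) -> ~R = F -> T = T
~Q = ~F = T
~U = ~F = T
~Q -> ~U = T -> T = T
(~Q -> ~U) -> U = T -> F = F
((~S nor P) -> ~R) <-> ((~Q -> ~U) -> U) = T <-> F = F
Thus #2 is false.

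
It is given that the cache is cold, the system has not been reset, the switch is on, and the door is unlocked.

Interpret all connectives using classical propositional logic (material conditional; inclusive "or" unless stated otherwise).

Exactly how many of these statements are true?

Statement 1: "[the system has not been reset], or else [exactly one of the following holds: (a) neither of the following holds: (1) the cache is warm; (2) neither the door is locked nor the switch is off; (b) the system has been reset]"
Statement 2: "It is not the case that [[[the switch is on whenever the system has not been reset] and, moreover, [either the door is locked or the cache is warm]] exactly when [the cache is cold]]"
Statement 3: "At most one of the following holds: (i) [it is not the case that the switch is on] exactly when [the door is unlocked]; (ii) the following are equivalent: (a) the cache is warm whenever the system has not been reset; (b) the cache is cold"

Let Q = "the system has been reset" (False), P = "the cache is warm" (False), S = "the door is locked" (False), R = "the switch is on" (True).

Statement 1: Parsed as not Q or ((P nor (S nor not R)) xor Q)

not Q = not False = True
not R = not True = False
S nor not R = False nor False = True
P nor (S nor not R) = False nor True = False
(P nor (S nor not R)) xor Q = False xor False = False
not Q or ((P nor (S nor not R)) xor Q) = True or False = True
Hence Statement 1 is true.

Statement 2: Parsed as not (((not Q -> R) and (S or P)) iff not P)

not Q = not False = True
not Q -> R = True -> True = True
S or P = False or False = False
(not Q -> R) and (S or P) = True and False = False
not P = not False = True
((not Q -> R) and (S or P)) iff not P = False iff True = False
not (((not Q -> R) and (S or P)) iff not P) = not False = True
Thus Statement 2 is true.

Statement 3: Parsed as (not R iff not S) nand ((not Q -> P) iff not P)

not R = not True = False
not S = not False = True
not R iff not S = False iff True = False
not Q = not False = True
not Q -> P = True -> False = False
not P = not False = True
(not Q -> P) iff not P = False iff True = False
(not R iff not S) nand ((not Q -> P) iff not P) = False nand False = True
Thus Statement 3 is true.

3 of the 3 statements are true (Statement 1, Statement 2, Statement 3).

3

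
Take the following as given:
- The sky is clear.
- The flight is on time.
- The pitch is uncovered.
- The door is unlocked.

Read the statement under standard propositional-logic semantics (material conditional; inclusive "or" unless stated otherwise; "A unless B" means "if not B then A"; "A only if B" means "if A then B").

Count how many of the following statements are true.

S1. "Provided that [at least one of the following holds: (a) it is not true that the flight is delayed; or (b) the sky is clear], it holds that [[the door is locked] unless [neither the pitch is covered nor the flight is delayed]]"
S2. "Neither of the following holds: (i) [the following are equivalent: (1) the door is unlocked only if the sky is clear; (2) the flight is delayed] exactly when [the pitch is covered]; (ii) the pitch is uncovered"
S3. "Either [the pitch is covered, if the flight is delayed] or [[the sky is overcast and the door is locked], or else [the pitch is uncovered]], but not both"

1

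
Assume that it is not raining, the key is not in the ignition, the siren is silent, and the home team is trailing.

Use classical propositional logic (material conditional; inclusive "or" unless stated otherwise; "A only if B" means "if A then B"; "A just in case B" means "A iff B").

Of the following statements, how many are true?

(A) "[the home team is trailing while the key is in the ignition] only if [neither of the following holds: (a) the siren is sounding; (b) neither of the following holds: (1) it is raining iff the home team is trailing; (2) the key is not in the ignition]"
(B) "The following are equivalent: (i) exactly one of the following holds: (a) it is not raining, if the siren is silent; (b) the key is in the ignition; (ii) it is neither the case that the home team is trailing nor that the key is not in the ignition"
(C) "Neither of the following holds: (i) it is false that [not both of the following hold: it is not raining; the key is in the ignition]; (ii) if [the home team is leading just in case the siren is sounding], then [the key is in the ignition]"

2

Let S = "the home team is leading" (False), Q = "the key is in the ignition" (False), R = "the siren is sounding" (False), P = "it is raining" (False).

(A): Formalization: (not S and Q) -> (R nor ((P iff not S) nor not Q))

not S = not False = True
not S and Q = True and False = False
not S = not False = True
P iff not S = False iff True = False
not Q = not False = True
(P iff not S) nor not Q = False nor True = False
R nor ((P iff not S) nor not Q) = False nor False = True
(not S and Q) -> (R nor ((P iff not S) nor not Q)) = False -> True = True
Hence (A) is true.

(B): This is ((not R -> not P) xor Q) iff (not S nor not Q).

not R = not False = True
not P = not False = True
not R -> not P = True -> True = True
(not R -> not P) xor Q = True xor False = True
not S = not False = True
not Q = not False = True
not S nor not Q = True nor True = False
((not R -> not P) xor Q) iff (not S nor not Q) = True iff False = False
Hence (B) is false.

(C): This is not (not P nand Q) nor ((S iff R) -> Q).

not P = not False = True
not P nand Q = True nand False = True
not (not P nand Q) = not True = False
S iff R = False iff False = True
(S iff R) -> Q = True -> False = False
not (not P nand Q) nor ((S iff R) -> Q) = False nor False = True
So (C) is true.

2 of the 3 statements are true.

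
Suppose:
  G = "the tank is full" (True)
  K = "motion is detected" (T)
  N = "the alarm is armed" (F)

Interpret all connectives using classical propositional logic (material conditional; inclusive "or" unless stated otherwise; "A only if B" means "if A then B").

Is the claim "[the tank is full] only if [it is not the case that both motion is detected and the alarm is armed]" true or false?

The statement is true.

This is G → (K ↑ N).

K ↑ N = T ↑ F = T
G → (K ↑ N) = T → T = T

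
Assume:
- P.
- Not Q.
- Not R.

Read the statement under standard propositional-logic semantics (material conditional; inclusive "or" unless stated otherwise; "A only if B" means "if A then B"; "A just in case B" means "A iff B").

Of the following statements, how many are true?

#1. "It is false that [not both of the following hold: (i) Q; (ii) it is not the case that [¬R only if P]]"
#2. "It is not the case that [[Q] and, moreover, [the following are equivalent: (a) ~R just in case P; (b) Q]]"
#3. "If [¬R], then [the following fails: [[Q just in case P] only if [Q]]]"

1

#1: Formalization: not (Q nand not (not R -> P))

not R = not False = True
not R -> P = True -> True = True
not (not R -> P) = not True = False
Q nand not (not R -> P) = False nand False = True
not (Q nand not (not R -> P)) = not True = False
Hence #1 is false.

#2: This is not (Q and ((not R iff P) iff Q)).

not R = not False = True
not R iff P = True iff True = True
(not R iff P) iff Q = True iff False = False
Q and ((not R iff P) iff Q) = False and False = False
not (Q and ((not R iff P) iff Q)) = not False = True
Hence #2 is true.

#3: Parsed as not R -> not ((Q iff P) -> Q)

not R = not False = True
Q iff P = False iff True = False
(Q iff P) -> Q = False -> False = True
not ((Q iff P) -> Q) = not True = False
not R -> not ((Q iff P) -> Q) = True -> False = False
Hence #3 is false.

True statements: 1.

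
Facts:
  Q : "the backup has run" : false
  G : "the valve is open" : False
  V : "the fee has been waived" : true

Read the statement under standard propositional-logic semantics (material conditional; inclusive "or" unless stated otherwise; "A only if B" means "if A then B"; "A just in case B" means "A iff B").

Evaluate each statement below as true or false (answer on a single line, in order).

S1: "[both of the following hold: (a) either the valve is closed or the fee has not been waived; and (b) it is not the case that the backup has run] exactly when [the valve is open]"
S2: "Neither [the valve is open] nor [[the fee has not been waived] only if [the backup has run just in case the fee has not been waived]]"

S1: In symbols: ((~G | ~V) & ~Q) <-> G

~G = ~F = T
~V = ~T = F
~G | ~V = T | F = T
~Q = ~F = T
(~G | ~V) & ~Q = T & T = T
((~G | ~V) & ~Q) <-> G = T <-> F = F
So S1 is false.

S2: This is G nor (~V -> (Q <-> ~V)).

~V = ~T = F
~V = ~T = F
Q <-> ~V = F <-> F = T
~V -> (Q <-> ~V) = F -> T = T
G nor (~V -> (Q <-> ~V)) = F nor T = F
So S2 is false.

S1 False; S2 False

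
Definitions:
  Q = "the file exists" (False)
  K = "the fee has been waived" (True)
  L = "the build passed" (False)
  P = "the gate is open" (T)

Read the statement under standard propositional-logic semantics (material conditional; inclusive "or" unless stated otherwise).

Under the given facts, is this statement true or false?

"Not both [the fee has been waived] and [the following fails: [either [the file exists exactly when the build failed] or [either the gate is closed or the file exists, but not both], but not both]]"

The statement is false.

In symbols: K nand not ((Q iff not L) xor (not P xor Q))

not L = not False = True
Q iff not L = False iff True = False
not P = not True = False
not P xor Q = False xor False = False
(Q iff not L) xor (not P xor Q) = False xor False = False
not ((Q iff not L) xor (not P xor Q)) = not False = True
K nand not ((Q iff not L) xor (not P xor Q)) = True nand True = False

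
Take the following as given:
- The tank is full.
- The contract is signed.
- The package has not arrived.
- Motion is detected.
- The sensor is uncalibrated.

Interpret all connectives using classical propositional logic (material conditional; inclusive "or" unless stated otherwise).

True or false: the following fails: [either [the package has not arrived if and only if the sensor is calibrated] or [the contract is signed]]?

Let N = "the package has arrived" (F), H = "the sensor is calibrated" (F), M = "the contract is signed" (T).
In symbols: ~((~N <-> H) | M)

~N = ~F = T
~N <-> H = T <-> F = F
(~N <-> H) | M = F | T = T
~((~N <-> H) | M) = ~T = F

The statement is false.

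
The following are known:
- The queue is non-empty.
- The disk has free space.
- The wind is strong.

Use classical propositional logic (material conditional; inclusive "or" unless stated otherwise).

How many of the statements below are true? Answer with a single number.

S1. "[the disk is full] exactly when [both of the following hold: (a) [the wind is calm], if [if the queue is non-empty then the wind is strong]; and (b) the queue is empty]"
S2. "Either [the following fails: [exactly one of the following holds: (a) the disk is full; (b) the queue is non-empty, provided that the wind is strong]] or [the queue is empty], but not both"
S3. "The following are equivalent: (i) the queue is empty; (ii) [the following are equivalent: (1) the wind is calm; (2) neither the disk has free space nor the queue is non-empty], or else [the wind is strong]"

1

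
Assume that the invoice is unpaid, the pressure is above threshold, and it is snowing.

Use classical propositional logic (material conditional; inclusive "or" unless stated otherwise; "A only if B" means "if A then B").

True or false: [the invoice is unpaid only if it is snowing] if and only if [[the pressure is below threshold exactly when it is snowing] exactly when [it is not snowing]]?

true

Let P = "the invoice is paid" (F), R = "it is snowing" (T), Q = "the pressure is above threshold" (T).
This is (~P -> R) <-> ((~Q <-> R) <-> ~R).

~P = ~F = T
~P -> R = T -> T = T
~Q = ~T = F
~Q <-> R = F <-> T = F
~R = ~T = F
(~Q <-> R) <-> ~R = F <-> F = T
(~P -> R) <-> ((~Q <-> R) <-> ~R) = T <-> T = T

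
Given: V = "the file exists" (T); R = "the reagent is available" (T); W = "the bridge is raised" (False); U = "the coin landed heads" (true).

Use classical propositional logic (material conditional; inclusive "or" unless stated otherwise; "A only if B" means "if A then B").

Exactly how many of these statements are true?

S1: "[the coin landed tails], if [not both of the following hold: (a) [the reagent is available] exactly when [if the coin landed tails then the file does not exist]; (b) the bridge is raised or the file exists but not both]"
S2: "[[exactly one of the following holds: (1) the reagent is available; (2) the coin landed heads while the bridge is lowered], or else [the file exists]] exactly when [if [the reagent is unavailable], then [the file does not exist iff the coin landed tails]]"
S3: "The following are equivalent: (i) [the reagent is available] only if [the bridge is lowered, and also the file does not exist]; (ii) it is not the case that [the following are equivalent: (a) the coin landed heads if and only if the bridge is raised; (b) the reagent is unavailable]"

S1: In symbols: ((R ↔ (¬U → ¬V)) ↑ (W ⊕ V)) → ¬U

¬U = ¬T = F
¬V = ¬T = F
¬U → ¬V = F → F = T
R ↔ (¬U → ¬V) = T ↔ T = T
W ⊕ V = F ⊕ T = T
(R ↔ (¬U → ¬V)) ↑ (W ⊕ V) = T ↑ T = F
¬U = ¬T = F
((R ↔ (¬U → ¬V)) ↑ (W ⊕ V)) → ¬U = F → F = T
Thus S1 is true.

S2: This is ((R ⊕ (U ∧ ¬W)) ∨ V) ↔ (¬R → (¬V ↔ ¬U)).

¬W = ¬F = T
U ∧ ¬W = T ∧ T = T
R ⊕ (U ∧ ¬W) = T ⊕ T = F
(R ⊕ (U ∧ ¬W)) ∨ V = F ∨ T = T
¬R = ¬T = F
¬V = ¬T = F
¬U = ¬T = F
¬V ↔ ¬U = F ↔ F = T
¬R → (¬V ↔ ¬U) = F → T = T
((R ⊕ (U ∧ ¬W)) ∨ V) ↔ (¬R → (¬V ↔ ¬U)) = T ↔ T = T
Thus S2 is true.

S3: Parsed as (R → (¬W ∧ ¬V)) ↔ ¬((U ↔ W) ↔ ¬R)

¬W = ¬F = T
¬V = ¬T = F
¬W ∧ ¬V = T ∧ F = F
R → (¬W ∧ ¬V) = T → F = F
U ↔ W = T ↔ F = F
¬R = ¬T = F
(U ↔ W) ↔ ¬R = F ↔ F = T
¬((U ↔ W) ↔ ¬R) = ¬T = F
(R → (¬W ∧ ¬V)) ↔ ¬((U ↔ W) ↔ ¬R) = F ↔ F = T
Thus S3 is true.

3 of the 3 statements are true.

3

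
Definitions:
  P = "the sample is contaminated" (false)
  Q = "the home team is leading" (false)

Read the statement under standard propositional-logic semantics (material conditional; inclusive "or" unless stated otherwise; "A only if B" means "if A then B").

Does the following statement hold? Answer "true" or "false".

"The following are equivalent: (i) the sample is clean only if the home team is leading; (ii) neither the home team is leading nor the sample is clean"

The statement is true.

Formalization: (not P -> Q) iff (Q nor not P)

not P = not False = True
not P -> Q = True -> False = False
not P = not False = True
Q nor not P = False nor True = False
(not P -> Q) iff (Q nor not P) = False iff False = True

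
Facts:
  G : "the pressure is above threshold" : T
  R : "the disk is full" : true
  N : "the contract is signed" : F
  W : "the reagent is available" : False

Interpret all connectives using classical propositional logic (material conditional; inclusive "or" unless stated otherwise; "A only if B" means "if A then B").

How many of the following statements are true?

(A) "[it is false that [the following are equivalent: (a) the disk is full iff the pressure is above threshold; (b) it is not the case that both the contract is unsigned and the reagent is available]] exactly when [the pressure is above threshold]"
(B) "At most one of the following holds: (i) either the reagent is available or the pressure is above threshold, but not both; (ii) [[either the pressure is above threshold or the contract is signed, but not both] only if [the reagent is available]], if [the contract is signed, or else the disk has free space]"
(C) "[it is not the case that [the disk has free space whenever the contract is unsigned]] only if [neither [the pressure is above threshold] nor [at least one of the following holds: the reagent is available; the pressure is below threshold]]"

0

(A): In symbols: ~((R <-> G) <-> (~N nand W)) <-> G

R <-> G = T <-> T = T
~N = ~F = T
~N nand W = T nand F = T
(R <-> G) <-> (~N nand W) = T <-> T = T
~((R <-> G) <-> (~N nand W)) = ~T = F
~((R <-> G) <-> (~N nand W)) <-> G = F <-> T = F
So (A) is false.

(B): Formalization: (W xor G) nand ((N | ~R) -> ((G xor N) -> W))

W xor G = F xor T = T
~R = ~T = F
N | ~R = F | F = F
G xor N = T xor F = T
(G xor N) -> W = T -> F = F
(N | ~R) -> ((G xor N) -> W) = F -> F = T
(W xor G) nand ((N | ~R) -> ((G xor N) -> W)) = T nand T = F
Hence (B) is false.

(C): Parsed as ~(~N -> ~R) -> (G nor (W | ~G))

~N = ~F = T
~R = ~T = F
~N -> ~R = T -> F = F
~(~N -> ~R) = ~F = T
~G = ~T = F
W | ~G = F | F = F
G nor (W | ~G) = T nor F = F
~(~N -> ~R) -> (G nor (W | ~G)) = T -> F = F
So (C) is false.

Count: 0.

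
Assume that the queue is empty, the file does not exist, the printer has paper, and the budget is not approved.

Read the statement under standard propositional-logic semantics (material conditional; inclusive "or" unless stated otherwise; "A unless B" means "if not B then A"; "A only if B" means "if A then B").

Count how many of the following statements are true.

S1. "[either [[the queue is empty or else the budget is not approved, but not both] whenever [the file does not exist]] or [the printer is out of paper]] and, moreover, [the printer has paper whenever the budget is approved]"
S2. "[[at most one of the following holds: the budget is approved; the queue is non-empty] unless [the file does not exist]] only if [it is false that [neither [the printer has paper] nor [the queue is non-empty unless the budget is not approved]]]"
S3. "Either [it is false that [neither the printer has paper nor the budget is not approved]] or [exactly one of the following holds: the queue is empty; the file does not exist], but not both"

2

Let Q = "the file exists" (False), P = "the queue is empty" (True), S = "the budget is approved" (False), R = "the printer has paper" (True).

S1: In symbols: ((not Q -> (P xor not S)) or not R) and (S -> R)

not Q = not False = True
not S = not False = True
P xor not S = True xor True = False
not Q -> (P xor not S) = True -> False = False
not R = not True = False
(not Q -> (P xor not S)) or not R = False or False = False
S -> R = False -> True = True
((not Q -> (P xor not S)) or not R) and (S -> R) = False and True = False
So S1 is false.

S2: This is ((S nand not P) or not Q) -> not (R nor (not P or not S)).

not P = not True = False
S nand not P = False nand False = True
not Q = not False = True
(S nand not P) or not Q = True or True = True
not P = not True = False
not S = not False = True
not P or not S = False or True = True
R nor (not P or not S) = True nor True = False
not (R nor (not P or not S)) = not False = True
((S nand not P) or not Q) -> not (R nor (not P or not S)) = True -> True = True
Hence S2 is true.

S3: Parsed as not (R nor not S) xor (P xor not Q)

not S = not False = True
R nor not S = True nor True = False
not (R nor not S) = not False = True
not Q = not False = True
P xor not Q = True xor True = False
not (R nor not S) xor (P xor not Q) = True xor False = True
So S3 is true.

2 of the 3 statements are true.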